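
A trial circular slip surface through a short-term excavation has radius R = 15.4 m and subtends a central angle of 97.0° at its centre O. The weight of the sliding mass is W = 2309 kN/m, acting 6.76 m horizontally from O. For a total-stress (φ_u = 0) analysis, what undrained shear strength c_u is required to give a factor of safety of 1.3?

FS = c_u·L_a·R / (W·d), so c_u = FS·W·d / (L_a·R).
Arc length L_a = R·θ = 15.4·(97.0°·π/180) = 15.4·1.6930 = 26.07 m
c_u = 1.3·2309·6.76 / (26.07·15.4) = 20291.5 / 401.50 = 50.54 kPa

c_u = 50.5 kPa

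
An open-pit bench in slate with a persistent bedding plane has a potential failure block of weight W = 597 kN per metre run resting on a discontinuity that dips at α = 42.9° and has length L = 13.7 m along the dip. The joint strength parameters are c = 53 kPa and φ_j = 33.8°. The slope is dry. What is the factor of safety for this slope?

Resolving the block weight along and normal to the plane and applying the Mohr–Coulomb strength on the joint:
N' = W cosα = 597·cos42.9° = 437.3 kN/m
Driving force T = W sinα = 597·sin42.9° = 406.4 kN/m
Resisting force R = c·L + N'·tanφ_j = 53·13.7 + 437.3·tan33.8° = 726.1 + 292.8 = 1018.9 kN/m
FS = R / T = 1018.9 / 406.4 = 2.507

FS = 2.51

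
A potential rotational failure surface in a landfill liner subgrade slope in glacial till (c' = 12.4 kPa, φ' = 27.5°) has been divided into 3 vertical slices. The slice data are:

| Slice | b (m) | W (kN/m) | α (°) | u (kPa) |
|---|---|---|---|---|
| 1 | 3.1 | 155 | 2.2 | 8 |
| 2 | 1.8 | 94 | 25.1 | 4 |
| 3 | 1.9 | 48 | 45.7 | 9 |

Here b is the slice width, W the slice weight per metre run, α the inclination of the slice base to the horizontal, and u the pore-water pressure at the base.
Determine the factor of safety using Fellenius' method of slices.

Ordinary method of slices: FS = Σ[c'·Δl_i + (W_i cosα_i − u_i·Δl_i)·tanφ'] / Σ W_i sinα_i, with Δl_i = b_i / cosα_i.
Slice 1: Δl = 3.1/cos2.2° = 3.102 m; N'_1 = 155·cos2.2° − 8·3.102 = 130.1; c'Δl = 38.47; W sinα = 6.0
Slice 2: Δl = 1.8/cos25.1° = 1.988 m; N'_2 = 94·cos25.1° − 4·1.988 = 77.2; c'Δl = 24.65; W sinα = 39.9
Slice 3: Δl = 1.9/cos45.7° = 2.720 m; N'_3 = 48·cos45.7° − 9·2.720 = 9.0; c'Δl = 33.73; W sinα = 34.4
Σc'Δl = 96.8 kN/m; ΣN' = 216.3 kN/m; ΣW sinα = 80.2 kN/m
Resisting = 96.8 + 216.3·tan27.5° = 96.8 + 112.6 = 209.4 kN/m
FS = 209.4 / 80.2 = 2.612

FS = 2.61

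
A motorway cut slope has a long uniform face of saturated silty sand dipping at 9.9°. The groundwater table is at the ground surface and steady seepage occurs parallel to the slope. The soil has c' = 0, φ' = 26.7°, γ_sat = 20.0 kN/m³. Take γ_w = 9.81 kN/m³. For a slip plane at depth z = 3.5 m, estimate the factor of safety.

FS = 1.47

With seepage parallel to the slope and the water table at the surface, the effective normal stress on the slip plane uses the buoyant unit weight γ' = γ_sat − γ_w while the driving shear stress uses γ_sat:
FS = [c' + γ' z cos²β tanφ'] / [γ_sat z sinβ cosβ]
(For c' = 0 this reduces to FS = (γ'/γ_sat)·tanφ'/tanβ.)
γ' = 20.0 − 9.81 = 10.19 kN/m³
Numerator = 0.0 + 10.19·3.5·cos²9.9°·tan26.7° = 0.0 + 10.19·3.5·0.9704·0.5029 = 17.407 kPa
Denominator = 20.0·3.5·sin9.9°·cos9.9° = 20.0·3.5·0.1719·0.9851 = 11.856 kPa
FS = 17.407 / 11.856 = 1.468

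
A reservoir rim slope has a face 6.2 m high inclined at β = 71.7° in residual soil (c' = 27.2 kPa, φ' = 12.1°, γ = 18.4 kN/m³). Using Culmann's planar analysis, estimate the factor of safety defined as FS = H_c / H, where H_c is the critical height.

FS = 1.79

H_c = (4c'/γ) · sinβ cosφ' / [1 − cos(β − φ')]
    = (4·27.2/18.4) · sin71.7°·cos12.1° / [1 − cos59.6°]
    = 5.913 · 0.9283 / 0.4940 = 11.11 m
FS = H_c / H = 11.11 / 6.2 = 1.792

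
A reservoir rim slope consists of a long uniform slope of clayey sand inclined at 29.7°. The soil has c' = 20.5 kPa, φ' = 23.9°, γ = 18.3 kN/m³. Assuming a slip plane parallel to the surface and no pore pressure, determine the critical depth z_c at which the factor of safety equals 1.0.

z_c = 11.67 m

Setting FS = 1.00 in FS = [c' + γz cos²β tanφ'] / [γz sinβ cosβ] and solving for z:
z = c' / [γ cosβ (FS·sinβ − cosβ·tanφ')]
  = 20.5 / [18.3·cos29.7°·(1.00·sin29.7° − cos29.7°·tan23.9°)]
  = 20.5 / [18.3·0.8686·(1.00·0.4955 − 0.8686·0.4431)]
  = 20.5 / 1.7570 = 11.667 m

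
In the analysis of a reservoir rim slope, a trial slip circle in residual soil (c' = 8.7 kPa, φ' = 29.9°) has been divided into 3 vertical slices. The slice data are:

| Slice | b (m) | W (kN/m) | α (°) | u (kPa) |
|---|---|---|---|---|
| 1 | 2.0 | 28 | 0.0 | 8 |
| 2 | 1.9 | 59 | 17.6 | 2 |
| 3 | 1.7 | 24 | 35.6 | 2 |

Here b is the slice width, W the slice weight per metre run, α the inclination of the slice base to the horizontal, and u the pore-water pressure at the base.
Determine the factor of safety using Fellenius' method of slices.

Ordinary method of slices: FS = Σ[c'·Δl_i + (W_i cosα_i − u_i·Δl_i)·tanφ'] / Σ W_i sinα_i, with Δl_i = b_i / cosα_i.
Slice 1: Δl = 2.0/cos0.0° = 2.000 m; N'_1 = 28·cos0.0° − 8·2.000 = 12.0; c'Δl = 17.40; W sinα = 0.0
Slice 2: Δl = 1.9/cos17.6° = 1.993 m; N'_2 = 59·cos17.6° − 2·1.993 = 52.3; c'Δl = 17.34; W sinα = 17.8
Slice 3: Δl = 1.7/cos35.6° = 2.091 m; N'_3 = 24·cos35.6° − 2·2.091 = 15.3; c'Δl = 18.19; W sinα = 14.0
Σc'Δl = 52.9 kN/m; ΣN' = 79.6 kN/m; ΣW sinα = 31.8 kN/m
Resisting = 52.9 + 79.6·tan29.9° = 52.9 + 45.8 = 98.7 kN/m
FS = 98.7 / 31.8 = 3.103

FS = 3.10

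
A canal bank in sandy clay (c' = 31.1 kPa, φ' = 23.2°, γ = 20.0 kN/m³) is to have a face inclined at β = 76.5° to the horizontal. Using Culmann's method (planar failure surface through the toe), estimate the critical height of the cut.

H_c = 13.82 m

Culmann's analysis gives the critical failure plane at α_cr = (β + φ')/2 = (76.5 + 23.2)/2 = 49.9°, and the critical height
H_c = (4c'/γ) · sinβ cosφ' / [1 − cos(β − φ')]
    = (4·31.1/20.0) · sin76.5°·cos23.2° / [1 − cos(53.3°)]
    = 6.220 · 0.9724·0.9191 / [1 − 0.5976]
    = 6.220 · 0.8937 / 0.4024
    = 13.82 m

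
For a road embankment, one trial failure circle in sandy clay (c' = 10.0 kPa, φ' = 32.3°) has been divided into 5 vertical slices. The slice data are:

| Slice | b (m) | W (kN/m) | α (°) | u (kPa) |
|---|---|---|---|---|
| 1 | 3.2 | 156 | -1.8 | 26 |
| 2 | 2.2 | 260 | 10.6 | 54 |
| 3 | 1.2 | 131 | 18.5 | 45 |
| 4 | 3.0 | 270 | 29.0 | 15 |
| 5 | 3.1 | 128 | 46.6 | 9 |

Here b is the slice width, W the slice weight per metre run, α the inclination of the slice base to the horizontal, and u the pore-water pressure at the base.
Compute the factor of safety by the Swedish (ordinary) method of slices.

FS = 1.51

Ordinary method of slices: FS = Σ[c'·Δl_i + (W_i cosα_i − u_i·Δl_i)·tanφ'] / Σ W_i sinα_i, with Δl_i = b_i / cosα_i.
Slice 1: Δl = 3.2/cos(-1.8°) = 3.202 m; N'_1 = 156·cos(-1.8°) − 26·3.202 = 72.7; c'Δl = 32.02; W sinα = -4.9
Slice 2: Δl = 2.2/cos10.6° = 2.238 m; N'_2 = 260·cos10.6° − 54·2.238 = 134.7; c'Δl = 22.38; W sinα = 47.8
Slice 3: Δl = 1.2/cos18.5° = 1.265 m; N'_3 = 131·cos18.5° − 45·1.265 = 67.3; c'Δl = 12.65; W sinα = 41.6
Slice 4: Δl = 3.0/cos29.0° = 3.430 m; N'_4 = 270·cos29.0° − 15·3.430 = 184.7; c'Δl = 34.30; W sinα = 130.9
Slice 5: Δl = 3.1/cos46.6° = 4.512 m; N'_5 = 128·cos46.6° − 9·4.512 = 47.3; c'Δl = 45.12; W sinα = 93.0
Σc'Δl = 146.5 kN/m; ΣN' = 506.7 kN/m; ΣW sinα = 308.4 kN/m
Resisting = 146.5 + 506.7·tan32.3° = 146.5 + 320.3 = 466.8 kN/m
FS = 466.8 / 308.4 = 1.514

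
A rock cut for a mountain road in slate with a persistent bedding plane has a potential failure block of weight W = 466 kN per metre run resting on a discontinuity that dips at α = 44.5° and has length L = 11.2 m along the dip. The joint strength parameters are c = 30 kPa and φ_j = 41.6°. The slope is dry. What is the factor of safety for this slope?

FS = 1.93

Resolving the block weight along and normal to the plane and applying the Mohr–Coulomb strength on the joint:
N' = W cosα = 466·cos44.5° = 332.4 kN/m
Driving force T = W sinα = 466·sin44.5° = 326.6 kN/m
Resisting force R = c·L + N'·tanφ_j = 30·11.2 + 332.4·tan41.6° = 336.0 + 295.1 = 631.1 kN/m
FS = R / T = 631.1 / 326.6 = 1.932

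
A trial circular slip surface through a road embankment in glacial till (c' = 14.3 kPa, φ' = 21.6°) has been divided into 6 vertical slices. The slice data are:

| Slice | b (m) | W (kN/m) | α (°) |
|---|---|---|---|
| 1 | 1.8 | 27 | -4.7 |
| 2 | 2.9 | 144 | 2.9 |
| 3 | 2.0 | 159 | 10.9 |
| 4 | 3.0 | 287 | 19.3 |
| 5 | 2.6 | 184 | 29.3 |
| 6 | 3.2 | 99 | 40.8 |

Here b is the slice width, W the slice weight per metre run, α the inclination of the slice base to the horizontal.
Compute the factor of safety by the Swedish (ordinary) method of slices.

Ordinary method of slices: FS = Σ[c'·Δl_i + (W_i cosα_i)·tanφ'] / Σ W_i sinα_i, with Δl_i = b_i / cosα_i.
Slice 1: Δl = 1.8/cos(-4.7°) = 1.806 m; N'_1 = 27·cos(-4.7°) = 26.9; c'Δl = 25.83; W sinα = -2.2
Slice 2: Δl = 2.9/cos2.9° = 2.904 m; N'_2 = 144·cos2.9° = 143.8; c'Δl = 41.52; W sinα = 7.3
Slice 3: Δl = 2.0/cos10.9° = 2.037 m; N'_3 = 159·cos10.9° = 156.1; c'Δl = 29.13; W sinα = 30.1
Slice 4: Δl = 3.0/cos19.3° = 3.179 m; N'_4 = 287·cos19.3° = 270.9; c'Δl = 45.45; W sinα = 94.9
Slice 5: Δl = 2.6/cos29.3° = 2.981 m; N'_5 = 184·cos29.3° = 160.5; c'Δl = 42.63; W sinα = 90.0
Slice 6: Δl = 3.2/cos40.8° = 4.227 m; N'_6 = 99·cos40.8° = 74.9; c'Δl = 60.45; W sinα = 64.7
Σc'Δl = 245.0 kN/m; ΣN' = 833.1 kN/m; ΣW sinα = 284.7 kN/m
Resisting = 245.0 + 833.1·tan21.6° = 245.0 + 329.9 = 574.9 kN/m
FS = 574.9 / 284.7 = 2.019

FS = 2.02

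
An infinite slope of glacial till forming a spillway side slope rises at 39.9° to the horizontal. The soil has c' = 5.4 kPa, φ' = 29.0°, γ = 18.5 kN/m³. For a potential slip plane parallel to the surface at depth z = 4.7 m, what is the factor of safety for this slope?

FS = 0.79

For an infinite slope with a slip plane parallel to the surface (no pore pressure): FS = [c' + γz cos²β tanφ'] / [γz sinβ cosβ].
γz = 18.5·4.7 = 86.95 kN/m²
Numerator = 5.4 + 86.95·cos²39.9°·tan29.0° = 5.4 + 86.95·0.5885·0.5543 = 33.766 kPa
Denominator = 86.95·sin39.9°·cos39.9° = 86.95·0.6414·0.7672 = 42.788 kPa
FS = 33.766 / 42.788 = 0.789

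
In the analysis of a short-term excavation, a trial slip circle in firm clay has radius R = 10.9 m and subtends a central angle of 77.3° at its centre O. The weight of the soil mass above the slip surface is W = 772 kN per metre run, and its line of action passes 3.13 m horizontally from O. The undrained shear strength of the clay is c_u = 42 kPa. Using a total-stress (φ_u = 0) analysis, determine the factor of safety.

Taking moments about the centre O, the resisting moment is provided by the undrained shear strength acting along the arc:
Arc length L_a = R·θ = 10.9·(77.3°·π/180) = 10.9·1.3491 = 14.71 m
M_R = c_u·L_a·R = 42·14.71·10.9 = 6732.2 kN·m/m
M_D = W·d = 772·3.13 = 2416.4 kN·m/m
FS = M_R / M_D = 6732.2 / 2416.4 = 2.786

FS = 2.79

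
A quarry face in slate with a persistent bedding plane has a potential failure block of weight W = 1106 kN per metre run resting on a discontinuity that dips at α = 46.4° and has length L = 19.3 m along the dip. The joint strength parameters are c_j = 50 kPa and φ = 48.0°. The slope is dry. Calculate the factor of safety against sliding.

Resolving the block weight along and normal to the plane and applying the Mohr–Coulomb strength on the joint:
N' = W cosα = 1106·cos46.4° = 762.7 kN/m
Driving force T = W sinα = 1106·sin46.4° = 800.9 kN/m
Resisting force R = c_j·L + N'·tanφ = 50·19.3 + 762.7·tan48.0° = 965.0 + 847.1 = 1812.1 kN/m
FS = R / T = 1812.1 / 800.9 = 2.262

FS = 2.26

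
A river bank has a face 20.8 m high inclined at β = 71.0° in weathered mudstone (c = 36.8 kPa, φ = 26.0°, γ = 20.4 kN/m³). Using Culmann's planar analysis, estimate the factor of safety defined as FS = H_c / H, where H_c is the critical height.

H_c = (4c/γ) · sinβ cosφ / [1 − cos(β − φ)]
    = (4·36.8/20.4) · sin71.0°·cos26.0° / [1 − cos45.0°]
    = 7.216 · 0.8498 / 0.2929 = 20.94 m
FS = H_c / H = 20.94 / 20.8 = 1.007

FS = 1.01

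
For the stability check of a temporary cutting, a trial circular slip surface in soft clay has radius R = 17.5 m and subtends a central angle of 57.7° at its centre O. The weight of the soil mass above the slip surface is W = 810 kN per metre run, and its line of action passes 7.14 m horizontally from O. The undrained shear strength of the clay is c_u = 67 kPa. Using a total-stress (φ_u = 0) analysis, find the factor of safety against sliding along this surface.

Taking moments about the centre O, the resisting moment is provided by the undrained shear strength acting along the arc:
Arc length L_a = R·θ = 17.5·(57.7°·π/180) = 17.5·1.0071 = 17.62 m
M_R = c_u·L_a·R = 67·17.62·17.5 = 20663.5 kN·m/m
M_D = W·d = 810·7.14 = 5783.4 kN·m/m
FS = M_R / M_D = 20663.5 / 5783.4 = 3.573

FS = 3.57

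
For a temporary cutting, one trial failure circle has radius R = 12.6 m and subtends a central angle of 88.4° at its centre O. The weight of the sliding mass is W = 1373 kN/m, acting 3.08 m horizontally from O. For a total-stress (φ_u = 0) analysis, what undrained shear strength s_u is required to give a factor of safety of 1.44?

s_u = 24.9 kPa

FS = s_u·L_a·R / (W·d), so s_u = FS·W·d / (L_a·R).
Arc length L_a = R·θ = 12.6·(88.4°·π/180) = 12.6·1.5429 = 19.44 m
s_u = 1.44·1373·3.08 / (19.44·12.6) = 6089.5 / 244.95 = 24.86 kPa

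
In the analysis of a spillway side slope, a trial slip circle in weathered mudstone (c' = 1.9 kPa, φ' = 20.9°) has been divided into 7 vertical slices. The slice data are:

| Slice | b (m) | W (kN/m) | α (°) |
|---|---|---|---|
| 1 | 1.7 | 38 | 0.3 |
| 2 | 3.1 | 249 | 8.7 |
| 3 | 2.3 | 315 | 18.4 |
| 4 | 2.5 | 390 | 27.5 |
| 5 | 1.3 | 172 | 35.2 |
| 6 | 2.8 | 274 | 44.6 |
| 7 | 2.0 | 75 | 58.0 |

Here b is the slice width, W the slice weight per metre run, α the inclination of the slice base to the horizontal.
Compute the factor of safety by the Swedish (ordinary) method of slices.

Ordinary method of slices: FS = Σ[c'·Δl_i + (W_i cosα_i)·tanφ'] / Σ W_i sinα_i, with Δl_i = b_i / cosα_i.
Slice 1: Δl = 1.7/cos0.3° = 1.700 m; N'_1 = 38·cos0.3° = 38.0; c'Δl = 3.23; W sinα = 0.2
Slice 2: Δl = 3.1/cos8.7° = 3.136 m; N'_2 = 249·cos8.7° = 246.1; c'Δl = 5.96; W sinα = 37.7
Slice 3: Δl = 2.3/cos18.4° = 2.424 m; N'_3 = 315·cos18.4° = 298.9; c'Δl = 4.61; W sinα = 99.4
Slice 4: Δl = 2.5/cos27.5° = 2.818 m; N'_4 = 390·cos27.5° = 345.9; c'Δl = 5.36; W sinα = 180.1
Slice 5: Δl = 1.3/cos35.2° = 1.591 m; N'_5 = 172·cos35.2° = 140.5; c'Δl = 3.02; W sinα = 99.1
Slice 6: Δl = 2.8/cos44.6° = 3.932 m; N'_6 = 274·cos44.6° = 195.1; c'Δl = 7.47; W sinα = 192.4
Slice 7: Δl = 2.0/cos58.0° = 3.774 m; N'_7 = 75·cos58.0° = 39.7; c'Δl = 7.17; W sinα = 63.6
Σc'Δl = 36.8 kN/m; ΣN' = 1304.4 kN/m; ΣW sinα = 672.5 kN/m
Resisting = 36.8 + 1304.4·tan20.9° = 36.8 + 498.1 = 534.9 kN/m
FS = 534.9 / 672.5 = 0.795

FS = 0.80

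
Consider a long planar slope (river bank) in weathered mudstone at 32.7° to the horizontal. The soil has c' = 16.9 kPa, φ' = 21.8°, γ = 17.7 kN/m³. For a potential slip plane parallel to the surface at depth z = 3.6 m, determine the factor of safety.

For an infinite slope with a slip plane parallel to the surface (no pore pressure): FS = [c' + γz cos²β tanφ'] / [γz sinβ cosβ].
γz = 17.7·3.6 = 63.72 kN/m²
Numerator = 16.9 + 63.72·cos²32.7°·tan21.8° = 16.9 + 63.72·0.7081·0.4000 = 34.948 kPa
Denominator = 63.72·sin32.7°·cos32.7° = 63.72·0.5402·0.8415 = 28.968 kPa
FS = 34.948 / 28.968 = 1.206

FS = 1.21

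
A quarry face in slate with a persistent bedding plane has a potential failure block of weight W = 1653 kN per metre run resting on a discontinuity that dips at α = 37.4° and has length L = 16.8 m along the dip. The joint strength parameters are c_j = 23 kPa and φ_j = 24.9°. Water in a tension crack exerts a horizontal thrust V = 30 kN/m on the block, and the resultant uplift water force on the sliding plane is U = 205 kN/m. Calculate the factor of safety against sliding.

FS = 0.87

Resolving the block weight along and normal to the plane and applying the Mohr–Coulomb strength on the joint:
N' = W cosα − U − V sinα = 1653·cos37.4° − 205 − 30·sin37.4° = 1089.9 kN/m
Driving force T = W sinα + V cosα = 1653·sin37.4° + 30·cos37.4° = 1027.8 kN/m
Resisting force R = c_j·L + N'·tanφ_j = 23·16.8 + 1089.9·tan24.9° = 386.4 + 505.9 = 892.3 kN/m
FS = R / T = 892.3 / 1027.8 = 0.868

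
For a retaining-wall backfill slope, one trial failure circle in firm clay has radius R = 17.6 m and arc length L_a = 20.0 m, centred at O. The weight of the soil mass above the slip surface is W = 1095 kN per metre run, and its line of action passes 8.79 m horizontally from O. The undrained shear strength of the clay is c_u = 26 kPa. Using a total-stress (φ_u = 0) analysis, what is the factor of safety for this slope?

Taking moments about the centre O, the resisting moment is provided by the undrained shear strength acting along the arc:
M_R = c_u·L_a·R = 26·20.00·17.6 = 9152.0 kN·m/m
M_D = W·d = 1095·8.79 = 9625.0 kN·m/m
FS = M_R / M_D = 9152.0 / 9625.0 = 0.951

FS = 0.95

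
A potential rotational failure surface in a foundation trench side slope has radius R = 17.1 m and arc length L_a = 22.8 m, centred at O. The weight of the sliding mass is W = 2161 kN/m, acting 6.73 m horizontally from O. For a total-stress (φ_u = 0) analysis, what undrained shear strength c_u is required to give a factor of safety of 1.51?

c_u = 56.3 kPa

FS = c_u·L_a·R / (W·d), so c_u = FS·W·d / (L_a·R).
c_u = 1.51·2161·6.73 / (22.80·17.1) = 21960.7 / 389.88 = 56.33 kPa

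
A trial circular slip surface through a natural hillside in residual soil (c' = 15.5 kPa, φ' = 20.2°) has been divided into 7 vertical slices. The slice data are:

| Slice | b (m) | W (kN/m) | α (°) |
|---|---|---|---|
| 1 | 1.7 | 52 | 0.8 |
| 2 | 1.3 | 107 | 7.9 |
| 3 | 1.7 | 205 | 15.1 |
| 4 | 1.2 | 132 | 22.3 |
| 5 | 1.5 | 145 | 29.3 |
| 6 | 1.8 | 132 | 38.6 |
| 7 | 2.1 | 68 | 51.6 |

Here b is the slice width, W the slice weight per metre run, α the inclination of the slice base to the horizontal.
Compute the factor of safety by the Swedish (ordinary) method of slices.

Ordinary method of slices: FS = Σ[c'·Δl_i + (W_i cosα_i)·tanφ'] / Σ W_i sinα_i, with Δl_i = b_i / cosα_i.
Slice 1: Δl = 1.7/cos0.8° = 1.700 m; N'_1 = 52·cos0.8° = 52.0; c'Δl = 26.35; W sinα = 0.7
Slice 2: Δl = 1.3/cos7.9° = 1.312 m; N'_2 = 107·cos7.9° = 106.0; c'Δl = 20.34; W sinα = 14.7
Slice 3: Δl = 1.7/cos15.1° = 1.761 m; N'_3 = 205·cos15.1° = 197.9; c'Δl = 27.29; W sinα = 53.4
Slice 4: Δl = 1.2/cos22.3° = 1.297 m; N'_4 = 132·cos22.3° = 122.1; c'Δl = 20.10; W sinα = 50.1
Slice 5: Δl = 1.5/cos29.3° = 1.720 m; N'_5 = 145·cos29.3° = 126.5; c'Δl = 26.66; W sinα = 71.0
Slice 6: Δl = 1.8/cos38.6° = 2.303 m; N'_6 = 132·cos38.6° = 103.2; c'Δl = 35.70; W sinα = 82.4
Slice 7: Δl = 2.1/cos51.6° = 3.381 m; N'_7 = 68·cos51.6° = 42.2; c'Δl = 52.40; W sinα = 53.3
Σc'Δl = 208.9 kN/m; ΣN' = 749.9 kN/m; ΣW sinα = 325.5 kN/m
Resisting = 208.9 + 749.9·tan20.2° = 208.9 + 275.9 = 484.8 kN/m
FS = 484.8 / 325.5 = 1.489

FS = 1.49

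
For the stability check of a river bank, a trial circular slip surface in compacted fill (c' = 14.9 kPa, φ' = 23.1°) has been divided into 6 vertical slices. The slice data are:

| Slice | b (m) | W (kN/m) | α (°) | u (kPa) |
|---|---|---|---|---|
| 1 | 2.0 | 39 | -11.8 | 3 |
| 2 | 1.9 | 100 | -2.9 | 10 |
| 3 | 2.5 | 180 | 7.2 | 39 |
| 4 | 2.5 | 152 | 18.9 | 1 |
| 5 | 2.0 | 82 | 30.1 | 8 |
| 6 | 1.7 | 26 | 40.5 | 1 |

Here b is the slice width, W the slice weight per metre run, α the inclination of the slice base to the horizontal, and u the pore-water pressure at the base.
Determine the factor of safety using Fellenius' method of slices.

FS = 3.22

Ordinary method of slices: FS = Σ[c'·Δl_i + (W_i cosα_i − u_i·Δl_i)·tanφ'] / Σ W_i sinα_i, with Δl_i = b_i / cosα_i.
Slice 1: Δl = 2.0/cos(-11.8°) = 2.043 m; N'_1 = 39·cos(-11.8°) − 3·2.043 = 32.0; c'Δl = 30.44; W sinα = -8.0
Slice 2: Δl = 1.9/cos(-2.9°) = 1.902 m; N'_2 = 100·cos(-2.9°) − 10·1.902 = 80.8; c'Δl = 28.35; W sinα = -5.1
Slice 3: Δl = 2.5/cos7.2° = 2.520 m; N'_3 = 180·cos7.2° − 39·2.520 = 80.3; c'Δl = 37.55; W sinα = 22.6
Slice 4: Δl = 2.5/cos18.9° = 2.642 m; N'_4 = 152·cos18.9° − 1·2.642 = 141.2; c'Δl = 39.37; W sinα = 49.2
Slice 5: Δl = 2.0/cos30.1° = 2.312 m; N'_5 = 82·cos30.1° − 8·2.312 = 52.4; c'Δl = 34.44; W sinα = 41.1
Slice 6: Δl = 1.7/cos40.5° = 2.236 m; N'_6 = 26·cos40.5° − 1·2.236 = 17.5; c'Δl = 33.31; W sinα = 16.9
Σc'Δl = 203.5 kN/m; ΣN' = 404.3 kN/m; ΣW sinα = 116.8 kN/m
Resisting = 203.5 + 404.3·tan23.1° = 203.5 + 172.5 = 375.9 kN/m
FS = 375.9 / 116.8 = 3.219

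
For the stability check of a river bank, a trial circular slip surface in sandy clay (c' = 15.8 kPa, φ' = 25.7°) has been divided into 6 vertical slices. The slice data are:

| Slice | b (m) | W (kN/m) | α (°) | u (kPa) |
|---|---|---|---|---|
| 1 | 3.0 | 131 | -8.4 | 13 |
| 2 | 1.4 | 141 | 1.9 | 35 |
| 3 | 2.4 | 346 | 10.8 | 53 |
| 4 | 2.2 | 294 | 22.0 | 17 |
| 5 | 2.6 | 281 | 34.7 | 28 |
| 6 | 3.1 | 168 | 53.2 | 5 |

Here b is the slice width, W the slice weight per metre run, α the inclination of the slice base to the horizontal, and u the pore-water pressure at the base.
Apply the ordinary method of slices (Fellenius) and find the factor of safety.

FS = 1.50

Ordinary method of slices: FS = Σ[c'·Δl_i + (W_i cosα_i − u_i·Δl_i)·tanφ'] / Σ W_i sinα_i, with Δl_i = b_i / cosα_i.
Slice 1: Δl = 3.0/cos(-8.4°) = 3.033 m; N'_1 = 131·cos(-8.4°) − 13·3.033 = 90.2; c'Δl = 47.91; W sinα = -19.1
Slice 2: Δl = 1.4/cos1.9° = 1.401 m; N'_2 = 141·cos1.9° − 35·1.401 = 91.9; c'Δl = 22.13; W sinα = 4.7
Slice 3: Δl = 2.4/cos10.8° = 2.443 m; N'_3 = 346·cos10.8° − 53·2.443 = 210.4; c'Δl = 38.60; W sinα = 64.8
Slice 4: Δl = 2.2/cos22.0° = 2.373 m; N'_4 = 294·cos22.0° − 17·2.373 = 232.3; c'Δl = 37.49; W sinα = 110.1
Slice 5: Δl = 2.6/cos34.7° = 3.162 m; N'_5 = 281·cos34.7° − 28·3.162 = 142.5; c'Δl = 49.97; W sinα = 160.0
Slice 6: Δl = 3.1/cos53.2° = 5.175 m; N'_6 = 168·cos53.2° − 5·5.175 = 74.8; c'Δl = 81.77; W sinα = 134.5
Σc'Δl = 277.9 kN/m; ΣN' = 841.9 kN/m; ΣW sinα = 455.0 kN/m
Resisting = 277.9 + 841.9·tan25.7° = 277.9 + 405.2 = 683.1 kN/m
FS = 683.1 / 455.0 = 1.501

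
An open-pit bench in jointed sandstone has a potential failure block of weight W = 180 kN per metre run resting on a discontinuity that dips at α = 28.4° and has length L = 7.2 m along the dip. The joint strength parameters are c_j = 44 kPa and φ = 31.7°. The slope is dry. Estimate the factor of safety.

Resolving the block weight along and normal to the plane and applying the Mohr–Coulomb strength on the joint:
N' = W cosα = 180·cos28.4° = 158.3 kN/m
Driving force T = W sinα = 180·sin28.4° = 85.6 kN/m
Resisting force R = c_j·L + N'·tanφ = 44·7.2 + 158.3·tan31.7° = 316.8 + 97.8 = 414.6 kN/m
FS = R / T = 414.6 / 85.6 = 4.843

FS = 4.84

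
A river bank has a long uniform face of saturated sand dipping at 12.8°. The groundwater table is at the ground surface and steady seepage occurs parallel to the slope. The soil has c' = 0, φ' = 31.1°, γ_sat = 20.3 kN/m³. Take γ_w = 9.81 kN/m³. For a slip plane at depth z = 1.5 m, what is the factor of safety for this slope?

FS = 1.37

With seepage parallel to the slope and the water table at the surface, the effective normal stress on the slip plane uses the buoyant unit weight γ' = γ_sat − γ_w while the driving shear stress uses γ_sat:
FS = [c' + γ' z cos²β tanφ'] / [γ_sat z sinβ cosβ]
(For c' = 0 this reduces to FS = (γ'/γ_sat)·tanφ'/tanβ.)
γ' = 20.3 − 9.81 = 10.49 kN/m³
Numerator = 0.0 + 10.49·1.5·cos²12.8°·tan31.1° = 0.0 + 10.49·1.5·0.9509·0.6032 = 9.026 kPa
Denominator = 20.3·1.5·sin12.8°·cos12.8° = 20.3·1.5·0.2215·0.9751 = 6.579 kPa
FS = 9.026 / 6.579 = 1.372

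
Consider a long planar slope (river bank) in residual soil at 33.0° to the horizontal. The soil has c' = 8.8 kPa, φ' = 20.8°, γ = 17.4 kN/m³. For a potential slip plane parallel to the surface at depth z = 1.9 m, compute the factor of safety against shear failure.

FS = 1.17

For an infinite slope with a slip plane parallel to the surface (no pore pressure): FS = [c' + γz cos²β tanφ'] / [γz sinβ cosβ].
γz = 17.4·1.9 = 33.06 kN/m²
Numerator = 8.8 + 33.06·cos²33.0°·tan20.8° = 8.8 + 33.06·0.7034·0.3799 = 17.633 kPa
Denominator = 33.06·sin33.0°·cos33.0° = 33.06·0.5446·0.8387 = 15.101 kPa
FS = 17.633 / 15.101 = 1.168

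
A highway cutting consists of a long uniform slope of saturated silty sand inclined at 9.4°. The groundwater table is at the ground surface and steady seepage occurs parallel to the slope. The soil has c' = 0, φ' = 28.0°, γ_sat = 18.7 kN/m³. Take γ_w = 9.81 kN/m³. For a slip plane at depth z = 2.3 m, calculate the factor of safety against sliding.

FS = 1.53

With seepage parallel to the slope and the water table at the surface, the effective normal stress on the slip plane uses the buoyant unit weight γ' = γ_sat − γ_w while the driving shear stress uses γ_sat:
FS = [c' + γ' z cos²β tanφ'] / [γ_sat z sinβ cosβ]
(For c' = 0 this reduces to FS = (γ'/γ_sat)·tanφ'/tanβ.)
γ' = 18.7 − 9.81 = 8.89 kN/m³
Numerator = 0.0 + 8.89·2.3·cos²9.4°·tan28.0° = 0.0 + 8.89·2.3·0.9733·0.5317 = 10.582 kPa
Denominator = 18.7·2.3·sin9.4°·cos9.4° = 18.7·2.3·0.1633·0.9866 = 6.930 kPa
FS = 10.582 / 6.930 = 1.527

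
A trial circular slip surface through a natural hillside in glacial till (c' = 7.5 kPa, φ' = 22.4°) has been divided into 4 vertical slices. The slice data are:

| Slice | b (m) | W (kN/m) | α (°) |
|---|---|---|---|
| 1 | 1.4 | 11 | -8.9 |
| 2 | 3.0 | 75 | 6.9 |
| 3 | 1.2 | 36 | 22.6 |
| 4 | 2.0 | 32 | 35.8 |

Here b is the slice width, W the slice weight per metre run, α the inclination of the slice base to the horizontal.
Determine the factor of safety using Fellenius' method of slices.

FS = 3.04

Ordinary method of slices: FS = Σ[c'·Δl_i + (W_i cosα_i)·tanφ'] / Σ W_i sinα_i, with Δl_i = b_i / cosα_i.
Slice 1: Δl = 1.4/cos(-8.9°) = 1.417 m; N'_1 = 11·cos(-8.9°) = 10.9; c'Δl = 10.63; W sinα = -1.7
Slice 2: Δl = 3.0/cos6.9° = 3.022 m; N'_2 = 75·cos6.9° = 74.5; c'Δl = 22.66; W sinα = 9.0
Slice 3: Δl = 1.2/cos22.6° = 1.300 m; N'_3 = 36·cos22.6° = 33.2; c'Δl = 9.75; W sinα = 13.8
Slice 4: Δl = 2.0/cos35.8° = 2.466 m; N'_4 = 32·cos35.8° = 26.0; c'Δl = 18.49; W sinα = 18.7
Σc'Δl = 61.5 kN/m; ΣN' = 144.5 kN/m; ΣW sinα = 39.9 kN/m
Resisting = 61.5 + 144.5·tan22.4° = 61.5 + 59.6 = 121.1 kN/m
FS = 121.1 / 39.9 = 3.038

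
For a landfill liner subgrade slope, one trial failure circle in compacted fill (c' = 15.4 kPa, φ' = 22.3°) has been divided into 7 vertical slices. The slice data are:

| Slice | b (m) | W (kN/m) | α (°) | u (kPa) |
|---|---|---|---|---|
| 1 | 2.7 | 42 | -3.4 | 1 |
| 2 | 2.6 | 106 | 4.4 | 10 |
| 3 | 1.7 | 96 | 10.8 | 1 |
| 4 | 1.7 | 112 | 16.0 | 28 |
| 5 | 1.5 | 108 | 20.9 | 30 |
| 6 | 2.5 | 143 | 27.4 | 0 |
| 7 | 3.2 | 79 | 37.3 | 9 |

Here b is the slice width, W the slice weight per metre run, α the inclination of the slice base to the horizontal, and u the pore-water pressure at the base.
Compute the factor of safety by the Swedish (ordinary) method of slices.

Ordinary method of slices: FS = Σ[c'·Δl_i + (W_i cosα_i − u_i·Δl_i)·tanφ'] / Σ W_i sinα_i, with Δl_i = b_i / cosα_i.
Slice 1: Δl = 2.7/cos(-3.4°) = 2.705 m; N'_1 = 42·cos(-3.4°) − 1·2.705 = 39.2; c'Δl = 41.65; W sinα = -2.5
Slice 2: Δl = 2.6/cos4.4° = 2.608 m; N'_2 = 106·cos4.4° − 10·2.608 = 79.6; c'Δl = 40.16; W sinα = 8.1
Slice 3: Δl = 1.7/cos10.8° = 1.731 m; N'_3 = 96·cos10.8° − 1·1.731 = 92.6; c'Δl = 26.65; W sinα = 18.0
Slice 4: Δl = 1.7/cos16.0° = 1.769 m; N'_4 = 112·cos16.0° − 28·1.769 = 58.1; c'Δl = 27.24; W sinα = 30.9
Slice 5: Δl = 1.5/cos20.9° = 1.606 m; N'_5 = 108·cos20.9° − 30·1.606 = 52.7; c'Δl = 24.73; W sinα = 38.5
Slice 6: Δl = 2.5/cos27.4° = 2.816 m; N'_6 = 143·cos27.4° − 0·2.816 = 127.0; c'Δl = 43.36; W sinα = 65.8
Slice 7: Δl = 3.2/cos37.3° = 4.023 m; N'_7 = 79·cos37.3° − 9·4.023 = 26.6; c'Δl = 61.95; W sinα = 47.9
Σc'Δl = 265.7 kN/m; ΣN' = 475.9 kN/m; ΣW sinα = 206.7 kN/m
Resisting = 265.7 + 475.9·tan22.3° = 265.7 + 195.2 = 460.9 kN/m
FS = 460.9 / 206.7 = 2.230

FS = 2.23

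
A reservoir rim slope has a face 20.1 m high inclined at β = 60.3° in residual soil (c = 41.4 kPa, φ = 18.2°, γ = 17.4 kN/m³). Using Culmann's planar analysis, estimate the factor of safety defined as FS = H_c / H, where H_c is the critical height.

H_c = (4c/γ) · sinβ cosφ / [1 − cos(β − φ)]
    = (4·41.4/17.4) · sin60.3°·cos18.2° / [1 − cos42.1°]
    = 9.517 · 0.8252 / 0.2580 = 30.44 m
FS = H_c / H = 30.44 / 20.1 = 1.514

FS = 1.51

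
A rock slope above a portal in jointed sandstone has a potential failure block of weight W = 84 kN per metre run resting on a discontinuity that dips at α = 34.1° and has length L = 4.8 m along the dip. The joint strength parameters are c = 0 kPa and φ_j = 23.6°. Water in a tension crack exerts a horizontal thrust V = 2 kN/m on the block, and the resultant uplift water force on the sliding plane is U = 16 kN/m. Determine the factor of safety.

FS = 0.47

Resolving the block weight along and normal to the plane and applying the Mohr–Coulomb strength on the joint:
N' = W cosα − U − V sinα = 84·cos34.1° − 16 − 2·sin34.1° = 52.4 kN/m
Driving force T = W sinα + V cosα = 84·sin34.1° + 2·cos34.1° = 48.7 kN/m
Resisting force R = c·L + N'·tanφ_j = 0·4.8 + 52.4·tan23.6° = 0.0 + 22.9 = 22.9 kN/m
FS = R / T = 22.9 / 48.7 = 0.470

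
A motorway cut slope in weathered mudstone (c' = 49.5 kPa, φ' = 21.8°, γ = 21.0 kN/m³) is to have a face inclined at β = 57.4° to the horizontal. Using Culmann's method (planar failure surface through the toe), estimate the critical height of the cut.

H_c = 39.46 m

Culmann's analysis gives the critical failure plane at α_cr = (β + φ')/2 = (57.4 + 21.8)/2 = 39.6°, and the critical height
H_c = (4c'/γ) · sinβ cosφ' / [1 − cos(β − φ')]
    = (4·49.5/21.0) · sin57.4°·cos21.8° / [1 − cos(35.6°)]
    = 9.429 · 0.8425·0.9285 / [1 − 0.8131]
    = 9.429 · 0.7822 / 0.1869
    = 39.46 m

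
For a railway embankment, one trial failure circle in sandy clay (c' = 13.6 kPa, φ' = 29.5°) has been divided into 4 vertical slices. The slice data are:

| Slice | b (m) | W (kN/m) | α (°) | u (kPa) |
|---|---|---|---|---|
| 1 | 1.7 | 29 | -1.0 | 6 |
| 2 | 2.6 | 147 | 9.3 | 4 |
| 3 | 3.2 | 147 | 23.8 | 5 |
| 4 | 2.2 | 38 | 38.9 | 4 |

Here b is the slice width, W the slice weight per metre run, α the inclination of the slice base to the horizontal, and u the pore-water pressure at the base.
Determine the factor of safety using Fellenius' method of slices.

FS = 2.90

Ordinary method of slices: FS = Σ[c'·Δl_i + (W_i cosα_i − u_i·Δl_i)·tanφ'] / Σ W_i sinα_i, with Δl_i = b_i / cosα_i.
Slice 1: Δl = 1.7/cos(-1.0°) = 1.700 m; N'_1 = 29·cos(-1.0°) − 6·1.700 = 18.8; c'Δl = 23.12; W sinα = -0.5
Slice 2: Δl = 2.6/cos9.3° = 2.635 m; N'_2 = 147·cos9.3° − 4·2.635 = 134.5; c'Δl = 35.83; W sinα = 23.8
Slice 3: Δl = 3.2/cos23.8° = 3.497 m; N'_3 = 147·cos23.8° − 5·3.497 = 117.0; c'Δl = 47.56; W sinα = 59.3
Slice 4: Δl = 2.2/cos38.9° = 2.827 m; N'_4 = 38·cos38.9° − 4·2.827 = 18.3; c'Δl = 38.45; W sinα = 23.9
Σc'Δl = 145.0 kN/m; ΣN' = 288.6 kN/m; ΣW sinα = 106.4 kN/m
Resisting = 145.0 + 288.6·tan29.5° = 145.0 + 163.3 = 308.2 kN/m
FS = 308.2 / 106.4 = 2.896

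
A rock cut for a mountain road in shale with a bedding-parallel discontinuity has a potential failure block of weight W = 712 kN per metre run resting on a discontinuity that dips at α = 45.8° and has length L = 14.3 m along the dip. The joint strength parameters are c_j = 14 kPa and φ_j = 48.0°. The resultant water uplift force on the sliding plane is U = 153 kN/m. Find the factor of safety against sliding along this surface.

FS = 1.14

Resolving the block weight along and normal to the plane and applying the Mohr–Coulomb strength on the joint:
N' = W cosα − U = 712·cos45.8° − 153 = 343.4 kN/m
Driving force T = W sinα = 712·sin45.8° = 510.4 kN/m
Resisting force R = c_j·L + N'·tanφ_j = 14·14.3 + 343.4·tan48.0° = 200.2 + 381.4 = 581.6 kN/m
FS = R / T = 581.6 / 510.4 = 1.139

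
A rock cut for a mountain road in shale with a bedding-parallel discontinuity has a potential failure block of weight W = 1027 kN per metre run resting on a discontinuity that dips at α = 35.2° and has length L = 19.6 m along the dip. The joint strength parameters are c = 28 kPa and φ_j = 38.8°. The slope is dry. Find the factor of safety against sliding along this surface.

FS = 2.07

Resolving the block weight along and normal to the plane and applying the Mohr–Coulomb strength on the joint:
N' = W cosα = 1027·cos35.2° = 839.2 kN/m
Driving force T = W sinα = 1027·sin35.2° = 592.0 kN/m
Resisting force R = c·L + N'·tanφ_j = 28·19.6 + 839.2·tan38.8° = 548.8 + 674.7 = 1223.5 kN/m
FS = R / T = 1223.5 / 592.0 = 2.067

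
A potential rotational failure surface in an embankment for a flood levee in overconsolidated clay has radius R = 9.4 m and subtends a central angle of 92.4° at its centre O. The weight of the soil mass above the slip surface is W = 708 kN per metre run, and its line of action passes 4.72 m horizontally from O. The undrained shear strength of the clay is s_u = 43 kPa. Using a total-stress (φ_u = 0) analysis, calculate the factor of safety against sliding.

Taking moments about the centre O, the resisting moment is provided by the undrained shear strength acting along the arc:
Arc length L_a = R·θ = 9.4·(92.4°·π/180) = 9.4·1.6127 = 15.16 m
M_R = s_u·L_a·R = 43·15.16·9.4 = 6127.4 kN·m/m
M_D = W·d = 708·4.72 = 3341.8 kN·m/m
FS = M_R / M_D = 6127.4 / 3341.8 = 1.834

FS = 1.83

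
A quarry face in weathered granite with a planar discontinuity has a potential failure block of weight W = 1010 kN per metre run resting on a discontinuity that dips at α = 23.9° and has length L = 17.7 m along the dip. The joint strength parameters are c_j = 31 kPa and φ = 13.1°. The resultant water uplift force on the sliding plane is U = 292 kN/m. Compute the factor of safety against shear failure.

Resolving the block weight along and normal to the plane and applying the Mohr–Coulomb strength on the joint:
N' = W cosα − U = 1010·cos23.9° − 292 = 631.4 kN/m
Driving force T = W sinα = 1010·sin23.9° = 409.2 kN/m
Resisting force R = c_j·L + N'·tanφ = 31·17.7 + 631.4·tan13.1° = 548.7 + 146.9 = 695.6 kN/m
FS = R / T = 695.6 / 409.2 = 1.700

FS = 1.70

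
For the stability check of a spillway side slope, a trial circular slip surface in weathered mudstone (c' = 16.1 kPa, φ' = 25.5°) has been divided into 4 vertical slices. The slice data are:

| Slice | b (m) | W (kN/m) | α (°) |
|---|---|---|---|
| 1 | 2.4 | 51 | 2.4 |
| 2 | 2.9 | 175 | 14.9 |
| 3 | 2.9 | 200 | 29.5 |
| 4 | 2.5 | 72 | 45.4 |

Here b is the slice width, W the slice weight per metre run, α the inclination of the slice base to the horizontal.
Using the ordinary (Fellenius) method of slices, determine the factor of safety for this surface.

Ordinary method of slices: FS = Σ[c'·Δl_i + (W_i cosα_i)·tanφ'] / Σ W_i sinα_i, with Δl_i = b_i / cosα_i.
Slice 1: Δl = 2.4/cos2.4° = 2.402 m; N'_1 = 51·cos2.4° = 51.0; c'Δl = 38.67; W sinα = 2.1
Slice 2: Δl = 2.9/cos14.9° = 3.001 m; N'_2 = 175·cos14.9° = 169.1; c'Δl = 48.31; W sinα = 45.0
Slice 3: Δl = 2.9/cos29.5° = 3.332 m; N'_3 = 200·cos29.5° = 174.1; c'Δl = 53.64; W sinα = 98.5
Slice 4: Δl = 2.5/cos45.4° = 3.560 m; N'_4 = 72·cos45.4° = 50.6; c'Δl = 57.32; W sinα = 51.3
Σc'Δl = 198.0 kN/m; ΣN' = 444.7 kN/m; ΣW sinα = 196.9 kN/m
Resisting = 198.0 + 444.7·tan25.5° = 198.0 + 212.1 = 410.1 kN/m
FS = 410.1 / 196.9 = 2.083

FS = 2.08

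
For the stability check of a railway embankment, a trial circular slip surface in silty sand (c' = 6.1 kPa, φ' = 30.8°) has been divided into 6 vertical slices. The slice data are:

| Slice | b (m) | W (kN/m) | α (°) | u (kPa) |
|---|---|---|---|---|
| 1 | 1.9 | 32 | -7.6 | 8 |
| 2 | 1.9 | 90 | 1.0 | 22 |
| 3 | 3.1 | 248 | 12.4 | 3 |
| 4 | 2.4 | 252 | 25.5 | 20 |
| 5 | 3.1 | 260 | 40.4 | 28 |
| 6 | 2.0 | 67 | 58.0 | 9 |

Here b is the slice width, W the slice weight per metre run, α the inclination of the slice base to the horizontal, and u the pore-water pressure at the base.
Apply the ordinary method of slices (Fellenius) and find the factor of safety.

Ordinary method of slices: FS = Σ[c'·Δl_i + (W_i cosα_i − u_i·Δl_i)·tanφ'] / Σ W_i sinα_i, with Δl_i = b_i / cosα_i.
Slice 1: Δl = 1.9/cos(-7.6°) = 1.917 m; N'_1 = 32·cos(-7.6°) − 8·1.917 = 16.4; c'Δl = 11.69; W sinα = -4.2
Slice 2: Δl = 1.9/cos1.0° = 1.900 m; N'_2 = 90·cos1.0° − 22·1.900 = 48.2; c'Δl = 11.59; W sinα = 1.6
Slice 3: Δl = 3.1/cos12.4° = 3.174 m; N'_3 = 248·cos12.4° − 3·3.174 = 232.7; c'Δl = 19.36; W sinα = 53.3
Slice 4: Δl = 2.4/cos25.5° = 2.659 m; N'_4 = 252·cos25.5° − 20·2.659 = 174.3; c'Δl = 16.22; W sinα = 108.5
Slice 5: Δl = 3.1/cos40.4° = 4.071 m; N'_5 = 260·cos40.4° − 28·4.071 = 84.0; c'Δl = 24.83; W sinα = 168.5
Slice 6: Δl = 2.0/cos58.0° = 3.774 m; N'_6 = 67·cos58.0° − 9·3.774 = 1.5; c'Δl = 23.02; W sinα = 56.8
Σc'Δl = 106.7 kN/m; ΣN' = 557.1 kN/m; ΣW sinα = 384.4 kN/m
Resisting = 106.7 + 557.1·tan30.8° = 106.7 + 332.1 = 438.8 kN/m
FS = 438.8 / 384.4 = 1.142

FS = 1.14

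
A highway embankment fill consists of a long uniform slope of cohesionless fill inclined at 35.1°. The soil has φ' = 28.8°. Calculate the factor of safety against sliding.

FS = 0.78

For a dry cohesionless infinite slope the factor of safety is FS = tanφ' / tanβ.
FS = tan28.8° / tan35.1° = 0.5498 / 0.7028 = 0.782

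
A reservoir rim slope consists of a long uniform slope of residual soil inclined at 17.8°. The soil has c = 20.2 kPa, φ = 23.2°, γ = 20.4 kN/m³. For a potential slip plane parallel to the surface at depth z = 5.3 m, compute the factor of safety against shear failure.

For an infinite slope with a slip plane parallel to the surface (no pore pressure): FS = [c + γz cos²β tanφ] / [γz sinβ cosβ].
γz = 20.4·5.3 = 108.12 kN/m²
Numerator = 20.2 + 108.12·cos²17.8°·tan23.2° = 20.2 + 108.12·0.9066·0.4286 = 62.210 kPa
Denominator = 108.12·sin17.8°·cos17.8° = 108.12·0.3057·0.9521 = 31.470 kPa
FS = 62.210 / 31.470 = 1.977

FS = 1.98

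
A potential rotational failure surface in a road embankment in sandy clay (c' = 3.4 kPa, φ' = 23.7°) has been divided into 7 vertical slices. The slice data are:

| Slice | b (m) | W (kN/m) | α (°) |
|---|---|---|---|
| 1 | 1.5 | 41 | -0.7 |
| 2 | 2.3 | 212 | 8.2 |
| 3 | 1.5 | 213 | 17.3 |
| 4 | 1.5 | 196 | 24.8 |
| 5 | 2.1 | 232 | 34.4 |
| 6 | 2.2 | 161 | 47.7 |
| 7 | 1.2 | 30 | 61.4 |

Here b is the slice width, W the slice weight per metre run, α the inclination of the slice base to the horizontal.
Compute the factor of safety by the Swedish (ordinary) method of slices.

FS = 1.04

Ordinary method of slices: FS = Σ[c'·Δl_i + (W_i cosα_i)·tanφ'] / Σ W_i sinα_i, with Δl_i = b_i / cosα_i.
Slice 1: Δl = 1.5/cos(-0.7°) = 1.500 m; N'_1 = 41·cos(-0.7°) = 41.0; c'Δl = 5.10; W sinα = -0.5
Slice 2: Δl = 2.3/cos8.2° = 2.324 m; N'_2 = 212·cos8.2° = 209.8; c'Δl = 7.90; W sinα = 30.2
Slice 3: Δl = 1.5/cos17.3° = 1.571 m; N'_3 = 213·cos17.3° = 203.4; c'Δl = 5.34; W sinα = 63.3
Slice 4: Δl = 1.5/cos24.8° = 1.652 m; N'_4 = 196·cos24.8° = 177.9; c'Δl = 5.62; W sinα = 82.2
Slice 5: Δl = 2.1/cos34.4° = 2.545 m; N'_5 = 232·cos34.4° = 191.4; c'Δl = 8.65; W sinα = 131.1
Slice 6: Δl = 2.2/cos47.7° = 3.269 m; N'_6 = 161·cos47.7° = 108.4; c'Δl = 11.11; W sinα = 119.1
Slice 7: Δl = 1.2/cos61.4° = 2.507 m; N'_7 = 30·cos61.4° = 14.4; c'Δl = 8.52; W sinα = 26.3
Σc'Δl = 52.3 kN/m; ΣN' = 946.3 kN/m; ΣW sinα = 451.8 kN/m
Resisting = 52.3 + 946.3·tan23.7° = 52.3 + 415.4 = 467.6 kN/m
FS = 467.6 / 451.8 = 1.035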